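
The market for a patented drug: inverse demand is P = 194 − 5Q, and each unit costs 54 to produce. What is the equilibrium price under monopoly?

P = 124

A monopolist chooses Q where MR = MC. MR = 194 − 10Q; setting this equal to 54 gives Q = 14 and P = 124.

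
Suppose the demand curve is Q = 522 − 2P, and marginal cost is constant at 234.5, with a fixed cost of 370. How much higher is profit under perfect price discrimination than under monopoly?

Inverting demand: P = 261 − 0.5Q.
A monopolist chooses Q where MR = MC. MR = 261 − Q; setting this equal to 234.5 gives Q = 26.5 and P = 247.75.
Profit = (247.75 − 234.5)·26.5 − 370 = −18.875.
With perfect price discrimination, output is the efficient level Q = 53 (where demand meets MC), but every buyer pays their willingness to pay: CS = 0 and PS = total surplus.
PS equals the full surplus area, 702.25. Profit = 702.25 − 370 = 332.25.
Change in profit: 332.25 − −18.875 = 351.125.

Profit rises by 351.125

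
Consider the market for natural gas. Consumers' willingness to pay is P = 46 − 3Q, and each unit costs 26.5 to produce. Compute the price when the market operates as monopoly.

P = 36.25

A monopolist chooses Q where MR = MC. MR = 46 − 6Q; setting this equal to 26.5 gives Q = 3.25 and P = 36.25.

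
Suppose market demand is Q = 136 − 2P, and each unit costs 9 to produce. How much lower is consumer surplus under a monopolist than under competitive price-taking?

Inverting demand: P = 68 − 0.5Q.
Perfect competition: P = MC = 9, so 68 − 0.5Q = 9 and Q = 118.
CS = ½·(68 − 9)·118 = 3481.
Monopoly sets MR = MC: 68 − Q = 9 ⇒ Q = 59, P = 68 − 0.5·59 = 38.5.
CS = ½·(68 − 38.5)·59 = 870.25.
Change in consumer surplus: 870.25 − 3481 = −2610.75.

CS falls by 2610.75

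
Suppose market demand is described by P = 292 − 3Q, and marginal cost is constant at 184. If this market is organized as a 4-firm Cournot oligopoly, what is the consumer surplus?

CS = 1244.16

Cournot with 4 identical firms: the symmetric best-response condition is 292 − 15q = 184. Each firm produces q = 7.2, total output Q = 28.8, price P = 205.6.
CS = ½·(292 − 205.6)·28.8 = 1244.16.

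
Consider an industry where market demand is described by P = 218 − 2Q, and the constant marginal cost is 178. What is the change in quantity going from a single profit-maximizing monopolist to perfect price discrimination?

A monopolist chooses Q where MR = MC. MR = 218 − 4Q; setting this equal to 178 gives Q = 10 and P = 198.
A perfectly discriminating monopolist sells every unit with P(Q) ≥ MC(Q), so output equals the competitive quantity Q = 20. Each buyer pays their reservation price, so CS = 0 and the firm captures all surplus.
Change in quantity: 20 − 10 = 10.

Q rises by 10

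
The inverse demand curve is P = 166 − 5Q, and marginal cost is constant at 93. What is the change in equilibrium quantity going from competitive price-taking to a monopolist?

Equilibrium quantity falls by 7.3

Perfect competition: P = MC = 93, so 166 − 5Q = 93 and Q = 14.6.
Monopoly sets MR = MC: 166 − 10Q = 93 ⇒ Q = 7.3, P = 166 − 5·7.3 = 129.5.
Change in equilibrium quantity: 7.3 − 14.6 = −7.3.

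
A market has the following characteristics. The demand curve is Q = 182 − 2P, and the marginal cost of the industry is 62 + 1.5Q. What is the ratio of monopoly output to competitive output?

Q_m/Q_c = 0.8

Inverting demand: P = 91 − 0.5Q.
The monopolist equates marginal revenue to marginal cost: 91 − Q = 62 + 1.5Q, so Q = 11.6. From demand, P = 85.2.
Competitive equilibrium sets price equal to marginal cost: 91 − 0.5Q = 62 + 1.5Q, so Q = 14.5 and P = 83.75.
Ratio Q_m/Q_c = 11.6/14.5 = 0.8.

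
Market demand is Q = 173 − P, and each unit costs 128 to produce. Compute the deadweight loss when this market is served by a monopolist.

DWL = 253.125

Inverting demand: P = 173 − Q.
Under competition P = MC = 128, so Q = (173 − 128)/1 = 45.
A monopolist chooses Q where MR = MC. MR = 173 − 2Q; setting this equal to 128 gives Q = 22.5 and P = 150.5.
DWL is the triangle between Q = 22.5 and Q = 45: ½·(45 − 22.5)·(150.5 − 128) = 253.125.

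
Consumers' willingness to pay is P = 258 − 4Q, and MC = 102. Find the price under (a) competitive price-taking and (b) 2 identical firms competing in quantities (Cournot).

Perfect competition: P = MC = 102, so 258 − 4Q = 102 and Q = 39.
With 2 symmetric Cournot firms, each firm's FOC gives 258 − 12q = 102, so q = 13, Q = 2·13 = 26, and P = 154.

Competition: P = 102; Cournot: P = 154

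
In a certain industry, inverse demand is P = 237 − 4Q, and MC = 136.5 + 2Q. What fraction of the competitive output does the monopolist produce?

A monopolist chooses Q where MR = MC. MR = 237 − 8Q; setting this equal to 136.5 + 2Q gives Q = 10.05 and P = 196.8.
Under competition P = MC: 237 − 4Q = 136.5 + 2Q ⇒ Q = 16.75, P = 170.
Ratio Q_m/Q_c = 10.05/16.75 = 0.6.

Q_m/Q_c = 0.6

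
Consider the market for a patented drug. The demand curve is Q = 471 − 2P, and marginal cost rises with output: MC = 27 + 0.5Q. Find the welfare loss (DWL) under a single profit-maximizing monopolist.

Inverting demand: P = 235.5 − 0.5Q.
Under competition P = MC: 235.5 − 0.5Q = 27 + 0.5Q ⇒ Q = 208.5, P = 131.25.
The monopolist equates marginal revenue to marginal cost: 235.5 − Q = 27 + 0.5Q, so Q = 139. From demand, P = 166.
CS = ½·(235.5 − 131.25)·208.5 = 173889/16; PS = (131.25·208.5 − 27·208.5 − ½·0.5·208.5²) = 173889/16; TS = 21736.125.
CS = ½·(235.5 − 166)·139 = 4830.25; PS = (166·139 − 27·139 − ½·0.5·139²) = 14490.75; TS = 19321.
DWL = 21736.125 − 19321 = 2415.125.

DWL = 2415.125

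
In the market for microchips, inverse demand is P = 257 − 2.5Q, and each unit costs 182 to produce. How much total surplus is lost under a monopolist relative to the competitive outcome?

DWL = 281.25

Competitive firms price at marginal cost: P = 182, giving Q = 30.
A monopolist chooses Q where MR = MC. MR = 257 − 5Q; setting this equal to 182 gives Q = 15 and P = 219.5.
DWL is the triangle between Q = 15 and Q = 30: ½·(30 − 15)·(219.5 − 182) = 281.25.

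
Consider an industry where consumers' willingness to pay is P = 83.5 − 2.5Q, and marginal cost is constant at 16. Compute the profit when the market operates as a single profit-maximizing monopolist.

Monopoly sets MR = MC: 83.5 − 5Q = 16 ⇒ Q = 13.5, P = 83.5 − 2.5·13.5 = 49.75.
Profit = (49.75 − 16)·13.5 = 455.625.

Profit = 455.625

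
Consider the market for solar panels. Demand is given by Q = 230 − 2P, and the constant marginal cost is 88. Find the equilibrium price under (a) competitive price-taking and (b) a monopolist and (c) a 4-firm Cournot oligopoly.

Inverting demand: P = 115 − 0.5Q.
Perfect competition: P = MC = 88, so 115 − 0.5Q = 88 and Q = 54.
The monopolist equates marginal revenue to marginal cost: 115 − Q = 88, so Q = 27. From demand, P = 101.5.
With 4 symmetric Cournot firms, each firm's FOC gives 115 − 2.5q = 88, so q = 10.8, Q = 4·10.8 = 43.2, and P = 93.4.

Competition: P = 88; Monopoly: P = 101.5; Cournot: P = 93.4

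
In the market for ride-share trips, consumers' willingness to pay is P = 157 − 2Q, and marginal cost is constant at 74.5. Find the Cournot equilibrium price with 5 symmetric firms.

P = 88.25

With 5 symmetric Cournot firms, each firm's FOC gives 157 − 12q = 74.5, so q = 6.875, Q = 5·6.875 = 34.375, and P = 88.25.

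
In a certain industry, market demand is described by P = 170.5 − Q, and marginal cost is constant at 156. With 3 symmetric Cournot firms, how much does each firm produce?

q_i = 3.625

In a 3-firm Cournot equilibrium, symmetry and the first-order condition give q = (170.5 − 156)/(4) = 3.625. So Q = 10.875 and P = 159.625.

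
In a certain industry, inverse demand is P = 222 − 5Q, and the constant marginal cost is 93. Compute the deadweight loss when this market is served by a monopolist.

DWL = 416.025

Competitive firms price at marginal cost: P = 93, giving Q = 25.8.
The monopolist equates marginal revenue to marginal cost: 222 − 10Q = 93, so Q = 12.9. From demand, P = 157.5.
DWL is the triangle between Q = 12.9 and Q = 25.8: ½·(25.8 − 12.9)·(157.5 − 93) = 416.025.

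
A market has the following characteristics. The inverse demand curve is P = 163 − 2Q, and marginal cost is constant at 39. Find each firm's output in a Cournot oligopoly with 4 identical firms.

q_i = 12.4

In a 4-firm Cournot equilibrium, symmetry and the first-order condition give q = (163 − 39)/(10) = 12.4. So Q = 49.6 and P = 63.8.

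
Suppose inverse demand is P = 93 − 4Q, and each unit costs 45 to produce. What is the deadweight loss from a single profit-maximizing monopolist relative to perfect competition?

DWL = 72

Under competition P = MC = 45, so Q = (93 − 45)/4 = 12.
The monopolist equates marginal revenue to marginal cost: 93 − 8Q = 45, so Q = 6. From demand, P = 69.
DWL is the triangle between Q = 6 and Q = 12: ½·(12 − 6)·(69 − 45) = 72.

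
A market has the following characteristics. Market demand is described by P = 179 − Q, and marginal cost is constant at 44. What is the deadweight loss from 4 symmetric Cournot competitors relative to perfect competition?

DWL = 364.5

Under competition P = MC = 44, so Q = (179 − 44)/1 = 135.
Cournot with 4 identical firms: the symmetric best-response condition is 179 − 5q = 44. Each firm produces q = 27, total output Q = 108, price P = 71.
DWL is the triangle between Q = 108 and Q = 135: ½·(135 − 108)·(71 − 44) = 364.5.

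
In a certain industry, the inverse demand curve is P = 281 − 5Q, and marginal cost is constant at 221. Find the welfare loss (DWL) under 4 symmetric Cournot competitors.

DWL = 14.4

Perfect competition: P = MC = 221, so 281 − 5Q = 221 and Q = 12.
With 4 symmetric Cournot firms, each firm's FOC gives 281 − 25q = 221, so q = 2.4, Q = 4·2.4 = 9.6, and P = 233.
DWL is the triangle between Q = 9.6 and Q = 12: ½·(12 − 9.6)·(233 − 221) = 14.4.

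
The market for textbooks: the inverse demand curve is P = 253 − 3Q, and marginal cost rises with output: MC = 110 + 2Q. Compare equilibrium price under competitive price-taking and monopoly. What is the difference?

P rises by 32.175

Under competition P = MC: 253 − 3Q = 110 + 2Q ⇒ Q = 28.6, P = 167.2.
Monopoly sets MR = MC: 253 − 6Q = 110 + 2Q ⇒ Q = 17.875, P = 253 − 3·17.875 = 199.375.
Change in equilibrium price: 199.375 − 167.2 = 32.175.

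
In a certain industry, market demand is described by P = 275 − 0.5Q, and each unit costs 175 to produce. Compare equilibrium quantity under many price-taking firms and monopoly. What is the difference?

Equilibrium quantity falls by 100

Perfect competition: P = MC = 175, so 275 − 0.5Q = 175 and Q = 200.
The monopolist equates marginal revenue to marginal cost: 275 − Q = 175, so Q = 100. From demand, P = 225.
Change in equilibrium quantity: 100 − 200 = −100.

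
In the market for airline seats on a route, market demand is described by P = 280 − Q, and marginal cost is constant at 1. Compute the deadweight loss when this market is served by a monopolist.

Perfect competition: P = MC = 1, so 280 − Q = 1 and Q = 279.
A monopolist chooses Q where MR = MC. MR = 280 − 2Q; setting this equal to 1 gives Q = 139.5 and P = 140.5.
DWL is the triangle between Q = 139.5 and Q = 279: ½·(279 − 139.5)·(140.5 − 1) = 9730.125.

DWL = 9730.125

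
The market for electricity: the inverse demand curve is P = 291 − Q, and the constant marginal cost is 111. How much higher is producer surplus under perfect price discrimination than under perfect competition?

Competitive firms price at marginal cost: P = 111, giving Q = 180.
PS = (111 − 111)·180 = 0.
With perfect price discrimination, output is the efficient level Q = 180 (where demand meets MC), but every buyer pays their willingness to pay: CS = 0 and PS = total surplus.
PS = ½·(291 − 111)·180 = 16200.
Change in producer surplus: 16200 − 0 = 16200.

Producer surplus rises by 16200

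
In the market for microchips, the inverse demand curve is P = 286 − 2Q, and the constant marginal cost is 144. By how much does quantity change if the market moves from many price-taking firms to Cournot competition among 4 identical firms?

Quantity falls by 14.2

Under competition P = MC = 144, so Q = (286 − 144)/2 = 71.
Cournot with 4 identical firms: the symmetric best-response condition is 286 − 10q = 144. Each firm produces q = 14.2, total output Q = 56.8, price P = 172.4.
Change in quantity: 56.8 − 71 = −14.2.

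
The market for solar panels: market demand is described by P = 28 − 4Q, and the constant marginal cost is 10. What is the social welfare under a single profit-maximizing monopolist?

The monopolist equates marginal revenue to marginal cost: 28 − 8Q = 10, so Q = 2.25. From demand, P = 19.
CS = ½·(28 − 19)·2.25 = 10.125; PS = (19 − 10)·2.25 = 20.25; TS = 30.375.

TS = 30.375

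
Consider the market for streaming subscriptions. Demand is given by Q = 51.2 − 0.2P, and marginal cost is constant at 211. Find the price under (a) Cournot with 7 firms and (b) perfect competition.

Cournot: P = 216.625; Competition: P = 211

Inverting demand: P = 256 − 5Q.
In a 7-firm Cournot equilibrium, symmetry and the first-order condition give q = (256 − 211)/(40) = 1.125. So Q = 7.875 and P = 216.625.
Perfect competition: P = MC = 211, so 256 − 5Q = 211 and Q = 9.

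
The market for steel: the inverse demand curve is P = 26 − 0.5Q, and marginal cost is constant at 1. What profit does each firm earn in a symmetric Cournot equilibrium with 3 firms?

π_i = 78.125

In a 3-firm Cournot equilibrium, symmetry and the first-order condition give q = (26 − 1)/(2) = 12.5. So Q = 37.5 and P = 7.25.
Each firm's profit = (7.25 − 1)·12.5 = 78.125.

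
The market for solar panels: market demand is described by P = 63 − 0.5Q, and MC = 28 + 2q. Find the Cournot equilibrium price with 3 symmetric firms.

In a 3-firm Cournot equilibrium, symmetry and the first-order condition give q = (63 − 28)/(4) = 8.75. So Q = 26.25 and P = 49.875.

P = 49.875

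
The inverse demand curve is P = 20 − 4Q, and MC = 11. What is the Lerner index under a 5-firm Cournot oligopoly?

Cournot with 5 identical firms: the symmetric best-response condition is 20 − 24q = 11. Each firm produces q = 0.375, total output Q = 1.875, price P = 12.5.
Lerner index = (P − MC)/P = (12.5 − 11)/12.5 = 0.12.

Lerner index = 0.12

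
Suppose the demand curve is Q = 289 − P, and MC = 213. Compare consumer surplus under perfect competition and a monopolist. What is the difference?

CS falls by 2166

Inverting demand: P = 289 − Q.
Under competition P = MC = 213, so Q = (289 − 213)/1 = 76.
CS = ½·(289 − 213)·76 = 2888.
Monopoly sets MR = MC: 289 − 2Q = 213 ⇒ Q = 38, P = 289 − 38 = 251.
CS = ½·(289 − 251)·38 = 722.
Change in consumer surplus: 722 − 2888 = −2166.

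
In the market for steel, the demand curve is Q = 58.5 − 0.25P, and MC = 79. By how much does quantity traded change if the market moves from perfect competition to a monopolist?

Inverting demand: P = 234 − 4Q.
Perfect competition: P = MC = 79, so 234 − 4Q = 79 and Q = 38.75.
A monopolist chooses Q where MR = MC. MR = 234 − 8Q; setting this equal to 79 gives Q = 19.375 and P = 156.5.
Change in quantity traded: 19.375 − 38.75 = −19.375.

Q falls by 19.375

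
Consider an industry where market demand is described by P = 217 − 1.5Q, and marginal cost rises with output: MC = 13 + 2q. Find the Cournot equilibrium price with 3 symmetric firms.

Cournot with 3 identical firms: the symmetric best-response condition is 217 − 6q = 13 + 2q. Each firm produces q = 25.5, total output Q = 76.5, price P = 102.25.

P = 102.25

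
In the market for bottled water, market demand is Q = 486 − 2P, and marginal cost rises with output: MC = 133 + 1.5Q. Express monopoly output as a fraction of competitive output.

Inverting demand: P = 243 − 0.5Q.
The monopolist equates marginal revenue to marginal cost: 243 − Q = 133 + 1.5Q, so Q = 44. From demand, P = 221.
Under competition P = MC: 243 − 0.5Q = 133 + 1.5Q ⇒ Q = 55, P = 215.5.
Ratio Q_m/Q_c = 44/55 = 0.8.

Q_m/Q_c = 0.8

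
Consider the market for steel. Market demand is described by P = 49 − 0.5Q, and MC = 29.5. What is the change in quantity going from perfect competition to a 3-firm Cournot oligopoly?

Q falls by 9.75

Under competition P = MC = 29.5, so Q = (49 − 29.5)/0.5 = 39.
Cournot with 3 identical firms: the symmetric best-response condition is 49 − 2q = 29.5. Each firm produces q = 9.75, total output Q = 29.25, price P = 34.375.
Change in quantity: 29.25 − 39 = −9.75.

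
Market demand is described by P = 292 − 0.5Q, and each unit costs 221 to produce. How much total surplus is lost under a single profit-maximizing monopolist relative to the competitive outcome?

Perfect competition: P = MC = 221, so 292 − 0.5Q = 221 and Q = 142.
Monopoly sets MR = MC: 292 − Q = 221 ⇒ Q = 71, P = 292 − 0.5·71 = 256.5.
DWL is the triangle between Q = 71 and Q = 142: ½·(142 − 71)·(256.5 − 221) = 1260.25.

DWL = 1260.25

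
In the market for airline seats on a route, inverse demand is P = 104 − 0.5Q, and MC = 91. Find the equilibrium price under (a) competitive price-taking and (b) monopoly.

Competition: P = 91; Monopoly: P = 97.5

Perfect competition: P = MC = 91, so 104 − 0.5Q = 91 and Q = 26.
Monopoly sets MR = MC: 104 − Q = 91 ⇒ Q = 13, P = 104 − 0.5·13 = 97.5.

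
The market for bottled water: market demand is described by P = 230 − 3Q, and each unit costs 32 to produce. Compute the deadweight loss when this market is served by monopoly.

Under competition P = MC = 32, so Q = (230 − 32)/3 = 66.
A monopolist chooses Q where MR = MC. MR = 230 − 6Q; setting this equal to 32 gives Q = 33 and P = 131.
DWL is the triangle between Q = 33 and Q = 66: ½·(66 − 33)·(131 − 32) = 1633.5.

DWL = 1633.5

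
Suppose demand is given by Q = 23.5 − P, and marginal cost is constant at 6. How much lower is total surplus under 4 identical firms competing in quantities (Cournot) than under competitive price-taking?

Inverting demand: P = 23.5 − Q.
Competitive firms price at marginal cost: P = 6, giving Q = 17.5.
CS = ½·(23.5 − 6)·17.5 = 153.125; PS = (6 − 6)·17.5 = 0; TS = 153.125.
In a 4-firm Cournot equilibrium, symmetry and the first-order condition give q = (23.5 − 6)/(5) = 3.5. So Q = 14 and P = 9.5.
CS = ½·(23.5 − 9.5)·14 = 98; PS = (9.5 − 6)·14 = 49; TS = 147.
Change in total surplus: 147 − 153.125 = −6.125.

Total surplus falls by 6.125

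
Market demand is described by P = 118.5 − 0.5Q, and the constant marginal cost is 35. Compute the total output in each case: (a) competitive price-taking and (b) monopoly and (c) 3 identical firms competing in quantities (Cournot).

Competitive firms price at marginal cost: P = 35, giving Q = 167.
Monopoly sets MR = MC: 118.5 − Q = 35 ⇒ Q = 83.5, P = 118.5 − 0.5·83.5 = 76.75.
In a 3-firm Cournot equilibrium, symmetry and the first-order condition give q = (118.5 − 35)/(2) = 41.75. So Q = 125.25 and P = 55.875.

Competition: Q = 167; Monopoly: Q = 83.5; Cournot: Q = 125.25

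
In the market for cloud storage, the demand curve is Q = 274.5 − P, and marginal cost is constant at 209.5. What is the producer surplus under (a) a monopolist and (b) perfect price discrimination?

Inverting demand: P = 274.5 − Q.
The monopolist equates marginal revenue to marginal cost: 274.5 − 2Q = 209.5, so Q = 32.5. From demand, P = 242.
PS = (242 − 209.5)·32.5 = 1056.25.
A perfectly discriminating monopolist sells every unit with P(Q) ≥ MC(Q), so output equals the competitive quantity Q = 65. Each buyer pays their reservation price, so CS = 0 and the firm captures all surplus.
PS = ½·(274.5 − 209.5)·65 = 2112.5.

Monopoly: PS = 1056.25; Perfect PD: PS = 2112.5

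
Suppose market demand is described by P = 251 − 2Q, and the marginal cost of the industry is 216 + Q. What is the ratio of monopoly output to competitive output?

Q_m/Q_c = 0.6

Monopoly sets MR = MC: 251 − 4Q = 216 + Q ⇒ Q = 7, P = 251 − 2·7 = 237.
Under competition P = MC: 251 − 2Q = 216 + Q ⇒ Q = 35/3, P = 683/3.
Ratio Q_m/Q_c = 7/(35/3) = 0.6.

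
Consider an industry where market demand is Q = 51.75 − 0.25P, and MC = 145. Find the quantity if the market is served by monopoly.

Q = 7.75

Inverting demand: P = 207 − 4Q.
The monopolist equates marginal revenue to marginal cost: 207 − 8Q = 145, so Q = 7.75. From demand, P = 176.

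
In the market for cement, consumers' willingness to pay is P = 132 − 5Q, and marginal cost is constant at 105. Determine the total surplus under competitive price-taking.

TS = 72.9

Competitive firms price at marginal cost: P = 105, giving Q = 5.4.
CS = ½·(132 − 105)·5.4 = 72.9; PS = (105 − 105)·5.4 = 0; TS = 72.9.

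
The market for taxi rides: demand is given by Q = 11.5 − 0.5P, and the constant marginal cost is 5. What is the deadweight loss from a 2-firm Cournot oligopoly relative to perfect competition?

DWL = 9

Inverting demand: P = 23 − 2Q.
Under competition P = MC = 5, so Q = (23 − 5)/2 = 9.
With 2 symmetric Cournot firms, each firm's FOC gives 23 − 6q = 5, so q = 3, Q = 2·3 = 6, and P = 11.
DWL is the triangle between Q = 6 and Q = 9: ½·(9 − 6)·(11 − 5) = 9.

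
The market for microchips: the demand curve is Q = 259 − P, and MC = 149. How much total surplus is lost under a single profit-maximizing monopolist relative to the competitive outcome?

Inverting demand: P = 259 − Q.
Perfect competition: P = MC = 149, so 259 − Q = 149 and Q = 110.
Monopoly sets MR = MC: 259 − 2Q = 149 ⇒ Q = 55, P = 259 − 55 = 204.
DWL is the triangle between Q = 55 and Q = 110: ½·(110 − 55)·(204 − 149) = 1512.5.

DWL = 1512.5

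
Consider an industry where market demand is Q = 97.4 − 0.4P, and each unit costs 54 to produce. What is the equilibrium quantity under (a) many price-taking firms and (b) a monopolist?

Inverting demand: P = 243.5 − 2.5Q.
Perfect competition: P = MC = 54, so 243.5 − 2.5Q = 54 and Q = 75.8.
A monopolist chooses Q where MR = MC. MR = 243.5 − 5Q; setting this equal to 54 gives Q = 37.9 and P = 148.75.

Competition: Q = 75.8; Monopoly: Q = 37.9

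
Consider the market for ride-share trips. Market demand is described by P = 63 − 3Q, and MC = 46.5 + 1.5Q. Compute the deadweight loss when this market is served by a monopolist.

Competitive equilibrium sets price equal to marginal cost: 63 − 3Q = 46.5 + 1.5Q, so Q = 11/3 and P = 52.
A monopolist chooses Q where MR = MC. MR = 63 − 6Q; setting this equal to 46.5 + 1.5Q gives Q = 2.2 and P = 56.4.
CS = ½·(63 − 52)·11/3 = 121/6; PS = (52·11/3 − 46.5·11/3 − ½·1.5·(11/3)²) = 121/12; TS = 30.25.
CS = ½·(63 − 56.4)·2.2 = 7.26; PS = (56.4·2.2 − 46.5·2.2 − ½·1.5·2.2²) = 18.15; TS = 25.41.
DWL = 30.25 − 25.41 = 4.84.

DWL = 4.84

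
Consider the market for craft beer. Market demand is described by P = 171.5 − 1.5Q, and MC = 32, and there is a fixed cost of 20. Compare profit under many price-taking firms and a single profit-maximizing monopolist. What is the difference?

Competitive firms price at marginal cost: P = 32, giving Q = 93.
Profit = (32 − 32)·93 − 20 = −20.
The monopolist equates marginal revenue to marginal cost: 171.5 − 3Q = 32, so Q = 46.5. From demand, P = 101.75.
Profit = (101.75 − 32)·46.5 − 20 = 3223.375.
Change in profit: 3223.375 − −20 = 3243.375.

Profit rises by 3243.375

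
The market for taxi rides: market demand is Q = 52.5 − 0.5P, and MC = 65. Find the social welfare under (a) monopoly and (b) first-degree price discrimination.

Monopoly: TS = 300; Perfect PD: TS = 400

Inverting demand: P = 105 − 2Q.
A monopolist chooses Q where MR = MC. MR = 105 − 4Q; setting this equal to 65 gives Q = 10 and P = 85.
CS = ½·(105 − 85)·10 = 100; PS = (85 − 65)·10 = 200; TS = 300.
With perfect price discrimination, output is the efficient level Q = 20 (where demand meets MC), but every buyer pays their willingness to pay: CS = 0 and PS = total surplus.
TS = 400 (equal to competitive TS).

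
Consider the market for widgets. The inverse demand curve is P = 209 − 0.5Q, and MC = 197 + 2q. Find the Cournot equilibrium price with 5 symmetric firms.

Cournot with 5 identical firms: the symmetric best-response condition is 209 − 3q = 197 + 2q. Each firm produces q = 2.4, total output Q = 12, price P = 203.

P = 203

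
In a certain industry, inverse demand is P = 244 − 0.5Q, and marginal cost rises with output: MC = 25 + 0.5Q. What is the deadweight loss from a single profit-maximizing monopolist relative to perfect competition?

Under competition P = MC: 244 − 0.5Q = 25 + 0.5Q ⇒ Q = 219, P = 134.5.
The monopolist equates marginal revenue to marginal cost: 244 − Q = 25 + 0.5Q, so Q = 146. From demand, P = 171.
CS = ½·(244 − 134.5)·219 = 11990.25; PS = (134.5·219 − 25·219 − ½·0.5·219²) = 11990.25; TS = 23980.5.
CS = ½·(244 − 171)·146 = 5329; PS = (171·146 − 25·146 − ½·0.5·146²) = 15987; TS = 21316.
DWL = 23980.5 − 21316 = 2664.5.

DWL = 2664.5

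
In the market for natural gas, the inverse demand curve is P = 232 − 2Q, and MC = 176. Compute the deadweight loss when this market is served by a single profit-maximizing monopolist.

Competitive firms price at marginal cost: P = 176, giving Q = 28.
A monopolist chooses Q where MR = MC. MR = 232 − 4Q; setting this equal to 176 gives Q = 14 and P = 204.
DWL is the triangle between Q = 14 and Q = 28: ½·(28 − 14)·(204 − 176) = 196.

DWL = 196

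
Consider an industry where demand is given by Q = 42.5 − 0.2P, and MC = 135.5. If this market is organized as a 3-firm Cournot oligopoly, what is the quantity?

Q = 11.55

Inverting demand: P = 212.5 − 5Q.
Cournot with 3 identical firms: the symmetric best-response condition is 212.5 − 20q = 135.5. Each firm produces q = 3.85, total output Q = 11.55, price P = 154.75.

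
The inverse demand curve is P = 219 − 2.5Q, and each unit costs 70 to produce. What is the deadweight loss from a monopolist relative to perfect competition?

DWL = 1110.05

Under competition P = MC = 70, so Q = (219 − 70)/2.5 = 59.6.
A monopolist chooses Q where MR = MC. MR = 219 − 5Q; setting this equal to 70 gives Q = 29.8 and P = 144.5.
DWL is the triangle between Q = 29.8 and Q = 59.6: ½·(59.6 − 29.8)·(144.5 − 70) = 1110.05.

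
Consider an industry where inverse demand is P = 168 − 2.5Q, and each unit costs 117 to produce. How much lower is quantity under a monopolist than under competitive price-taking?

Perfect competition: P = MC = 117, so 168 − 2.5Q = 117 and Q = 20.4.
A monopolist chooses Q where MR = MC. MR = 168 − 5Q; setting this equal to 117 gives Q = 10.2 and P = 142.5.
Change in quantity: 10.2 − 20.4 = −10.2.

Q falls by 10.2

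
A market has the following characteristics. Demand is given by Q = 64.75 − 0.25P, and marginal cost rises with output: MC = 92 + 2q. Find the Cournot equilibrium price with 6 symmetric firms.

Inverting demand: P = 259 − 4Q.
Cournot with 6 identical firms: the symmetric best-response condition is 259 − 28q = 92 + 2q. Each firm produces q = 167/30, total output Q = 33.4, price P = 125.4.

P = 125.4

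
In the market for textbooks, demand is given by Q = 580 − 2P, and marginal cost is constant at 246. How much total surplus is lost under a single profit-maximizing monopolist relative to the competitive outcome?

Inverting demand: P = 290 − 0.5Q.
Competitive firms price at marginal cost: P = 246, giving Q = 88.
Monopoly sets MR = MC: 290 − Q = 246 ⇒ Q = 44, P = 290 − 0.5·44 = 268.
DWL is the triangle between Q = 44 and Q = 88: ½·(88 − 44)·(268 − 246) = 484.

DWL = 484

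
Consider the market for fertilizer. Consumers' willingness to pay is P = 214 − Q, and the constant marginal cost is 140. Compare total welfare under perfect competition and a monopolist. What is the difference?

Total welfare falls by 684.5

Under competition P = MC = 140, so Q = (214 − 140)/1 = 74.
CS = ½·(214 − 140)·74 = 2738; PS = (140 − 140)·74 = 0; TS = 2738.
A monopolist chooses Q where MR = MC. MR = 214 − 2Q; setting this equal to 140 gives Q = 37 and P = 177.
CS = ½·(214 − 177)·37 = 684.5; PS = (177 − 140)·37 = 1369; TS = 2053.5.
Change in total welfare: 2053.5 − 2738 = −684.5.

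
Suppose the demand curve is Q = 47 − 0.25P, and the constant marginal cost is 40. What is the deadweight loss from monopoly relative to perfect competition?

DWL = 684.5

Inverting demand: P = 188 − 4Q.
Perfect competition: P = MC = 40, so 188 − 4Q = 40 and Q = 37.
Monopoly sets MR = MC: 188 − 8Q = 40 ⇒ Q = 18.5, P = 188 − 4·18.5 = 114.
DWL is the triangle between Q = 18.5 and Q = 37: ½·(37 − 18.5)·(114 − 40) = 684.5.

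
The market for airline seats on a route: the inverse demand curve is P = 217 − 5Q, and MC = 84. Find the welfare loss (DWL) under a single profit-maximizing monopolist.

Under competition P = MC = 84, so Q = (217 − 84)/5 = 26.6.
Monopoly sets MR = MC: 217 − 10Q = 84 ⇒ Q = 13.3, P = 217 − 5·13.3 = 150.5.
DWL is the triangle between Q = 13.3 and Q = 26.6: ½·(26.6 − 13.3)·(150.5 − 84) = 442.225.

DWL = 442.225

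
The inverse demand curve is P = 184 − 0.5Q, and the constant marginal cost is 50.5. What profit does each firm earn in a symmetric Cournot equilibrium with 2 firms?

With 2 symmetric Cournot firms, each firm's FOC gives 184 − 1.5q = 50.5, so q = 89, Q = 2·89 = 178, and P = 95.
Each firm's profit = (95 − 50.5)·89 = 3960.5.

π_i = 3960.5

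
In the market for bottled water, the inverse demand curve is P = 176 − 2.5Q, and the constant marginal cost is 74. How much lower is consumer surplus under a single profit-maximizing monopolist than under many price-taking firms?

Consumer surplus falls by 1560.6

Competitive firms price at marginal cost: P = 74, giving Q = 40.8.
CS = ½·(176 − 74)·40.8 = 2080.8.
Monopoly sets MR = MC: 176 − 5Q = 74 ⇒ Q = 20.4, P = 176 − 2.5·20.4 = 125.
CS = ½·(176 − 125)·20.4 = 520.2.
Change in consumer surplus: 520.2 − 2080.8 = −1560.6.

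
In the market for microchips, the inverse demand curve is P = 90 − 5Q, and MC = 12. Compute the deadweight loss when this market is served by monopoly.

Competitive firms price at marginal cost: P = 12, giving Q = 15.6.
A monopolist chooses Q where MR = MC. MR = 90 − 10Q; setting this equal to 12 gives Q = 7.8 and P = 51.
DWL is the triangle between Q = 7.8 and Q = 15.6: ½·(15.6 − 7.8)·(51 − 12) = 152.1.

DWL = 152.1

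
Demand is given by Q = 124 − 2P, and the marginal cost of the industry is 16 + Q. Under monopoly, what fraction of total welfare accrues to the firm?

Inverting demand: P = 62 − 0.5Q.
The monopolist equates marginal revenue to marginal cost: 62 − Q = 16 + Q, so Q = 23. From demand, P = 50.5.
CS = ½·(62 − 50.5)·23 = 132.25.
PS = P·Q − VC(Q) = 50.5·23 − (16·23 + ½·1·23²) = 529.
Share captured = PS/TS = 529/661.25 = 0.8.

PS/TS = 0.8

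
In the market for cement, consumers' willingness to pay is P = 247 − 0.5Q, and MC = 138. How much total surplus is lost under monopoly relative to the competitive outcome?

DWL = 2970.25

Competitive firms price at marginal cost: P = 138, giving Q = 218.
A monopolist chooses Q where MR = MC. MR = 247 − Q; setting this equal to 138 gives Q = 109 and P = 192.5.
DWL is the triangle between Q = 109 and Q = 218: ½·(218 − 109)·(192.5 − 138) = 2970.25.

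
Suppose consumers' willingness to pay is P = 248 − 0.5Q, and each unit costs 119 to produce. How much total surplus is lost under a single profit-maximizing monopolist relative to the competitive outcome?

Under competition P = MC = 119, so Q = (248 − 119)/0.5 = 258.
The monopolist equates marginal revenue to marginal cost: 248 − Q = 119, so Q = 129. From demand, P = 183.5.
DWL is the triangle between Q = 129 and Q = 258: ½·(258 − 129)·(183.5 − 119) = 4160.25.

DWL = 4160.25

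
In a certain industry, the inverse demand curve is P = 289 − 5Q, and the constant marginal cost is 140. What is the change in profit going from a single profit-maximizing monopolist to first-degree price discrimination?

A monopolist chooses Q where MR = MC. MR = 289 − 10Q; setting this equal to 140 gives Q = 14.9 and P = 214.5.
Profit = (214.5 − 140)·14.9 = 1110.05.
With perfect price discrimination, output is the efficient level Q = 29.8 (where demand meets MC), but every buyer pays their willingness to pay: CS = 0 and PS = total surplus.
PS equals the full surplus area, 2220.1. Profit = 2220.1 = 2220.1.
Change in profit: 2220.1 − 1110.05 = 1110.05.

π rises by 1110.05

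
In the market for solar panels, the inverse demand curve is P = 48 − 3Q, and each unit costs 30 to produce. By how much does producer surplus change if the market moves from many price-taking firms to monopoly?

Under competition P = MC = 30, so Q = (48 − 30)/3 = 6.
PS = (30 − 30)·6 = 0.
Monopoly sets MR = MC: 48 − 6Q = 30 ⇒ Q = 3, P = 48 − 3·3 = 39.
PS = (39 − 30)·3 = 27.
Change in producer surplus: 27 − 0 = 27.

Producer surplus rises by 27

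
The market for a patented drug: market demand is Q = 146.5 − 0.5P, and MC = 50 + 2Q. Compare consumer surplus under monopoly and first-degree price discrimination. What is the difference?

CS falls by 1640.25

Inverting demand: P = 293 − 2Q.
A monopolist chooses Q where MR = MC. MR = 293 − 4Q; setting this equal to 50 + 2Q gives Q = 40.5 and P = 212.
CS = ½·(293 − 212)·40.5 = 1640.25.
Under first-degree price discrimination the firm charges each unit its demand price and produces up to where P = MC, i.e. Q = 60.75. Consumer surplus is zero; producer surplus equals total surplus.
CS = 0.
Change in consumer surplus: 0 − 1640.25 = −1640.25.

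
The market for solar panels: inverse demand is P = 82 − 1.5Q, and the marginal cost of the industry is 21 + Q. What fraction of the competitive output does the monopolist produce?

The monopolist equates marginal revenue to marginal cost: 82 − 3Q = 21 + Q, so Q = 15.25. From demand, P = 59.125.
Under competition P = MC: 82 − 1.5Q = 21 + Q ⇒ Q = 24.4, P = 45.4.
Ratio Q_m/Q_c = 15.25/24.4 = 0.625.

Q_m/Q_c = 0.625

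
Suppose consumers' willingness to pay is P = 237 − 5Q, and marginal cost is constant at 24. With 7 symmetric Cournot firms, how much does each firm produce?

q_i = 5.325

In a 7-firm Cournot equilibrium, symmetry and the first-order condition give q = (237 − 24)/(40) = 5.325. So Q = 37.275 and P = 50.625.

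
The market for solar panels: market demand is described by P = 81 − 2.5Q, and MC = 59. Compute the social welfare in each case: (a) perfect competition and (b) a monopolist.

Under competition P = MC = 59, so Q = (81 − 59)/2.5 = 8.8.
CS = ½·(81 − 59)·8.8 = 96.8; PS = (59 − 59)·8.8 = 0; TS = 96.8.
The monopolist equates marginal revenue to marginal cost: 81 − 5Q = 59, so Q = 4.4. From demand, P = 70.
CS = ½·(81 − 70)·4.4 = 24.2; PS = (70 − 59)·4.4 = 48.4; TS = 72.6.

Competition: TS = 96.8; Monopoly: TS = 72.6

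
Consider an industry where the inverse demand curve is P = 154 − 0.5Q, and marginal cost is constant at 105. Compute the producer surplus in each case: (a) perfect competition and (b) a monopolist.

Competitive firms price at marginal cost: P = 105, giving Q = 98.
PS = (105 − 105)·98 = 0.
A monopolist chooses Q where MR = MC. MR = 154 − Q; setting this equal to 105 gives Q = 49 and P = 129.5.
PS = (129.5 − 105)·49 = 1200.5.

Competition: PS = 0; Monopoly: PS = 1200.5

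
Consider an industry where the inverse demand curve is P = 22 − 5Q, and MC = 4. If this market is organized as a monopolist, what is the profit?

Profit = 16.2

A monopolist chooses Q where MR = MC. MR = 22 − 10Q; setting this equal to 4 gives Q = 1.8 and P = 13.
Profit = (13 − 4)·1.8 = 16.2.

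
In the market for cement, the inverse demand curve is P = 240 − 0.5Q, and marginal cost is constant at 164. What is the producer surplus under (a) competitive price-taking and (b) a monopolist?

Competition: PS = 0; Monopoly: PS = 2888

Competitive firms price at marginal cost: P = 164, giving Q = 152.
PS = (164 − 164)·152 = 0.
The monopolist equates marginal revenue to marginal cost: 240 − Q = 164, so Q = 76. From demand, P = 202.
PS = (202 − 164)·76 = 2888.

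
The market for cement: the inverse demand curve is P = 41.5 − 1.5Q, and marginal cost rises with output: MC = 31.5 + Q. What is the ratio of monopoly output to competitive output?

Q_m/Q_c = 0.625

The monopolist equates marginal revenue to marginal cost: 41.5 − 3Q = 31.5 + Q, so Q = 2.5. From demand, P = 37.75.
Competitive equilibrium sets price equal to marginal cost: 41.5 − 1.5Q = 31.5 + Q, so Q = 4 and P = 35.5.
Ratio Q_m/Q_c = 2.5/4 = 0.625.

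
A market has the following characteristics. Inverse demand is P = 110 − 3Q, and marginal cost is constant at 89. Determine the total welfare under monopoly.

TS = 55.125

Monopoly sets MR = MC: 110 − 6Q = 89 ⇒ Q = 3.5, P = 110 − 3·3.5 = 99.5.
CS = ½·(110 − 99.5)·3.5 = 18.375; PS = (99.5 − 89)·3.5 = 36.75; TS = 55.125.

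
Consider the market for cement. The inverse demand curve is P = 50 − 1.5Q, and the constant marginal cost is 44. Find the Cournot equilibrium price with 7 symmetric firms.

In a 7-firm Cournot equilibrium, symmetry and the first-order condition give q = (50 − 44)/(12) = 0.5. So Q = 3.5 and P = 44.75.

P = 44.75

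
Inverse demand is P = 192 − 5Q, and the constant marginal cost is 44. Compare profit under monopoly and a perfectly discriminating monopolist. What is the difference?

Profit rises by 1095.2

The monopolist equates marginal revenue to marginal cost: 192 − 10Q = 44, so Q = 14.8. From demand, P = 118.
Profit = (118 − 44)·14.8 = 1095.2.
A perfectly discriminating monopolist sells every unit with P(Q) ≥ MC(Q), so output equals the competitive quantity Q = 29.6. Each buyer pays their reservation price, so CS = 0 and the firm captures all surplus.
PS equals the full surplus area, 2190.4. Profit = 2190.4 = 2190.4.
Change in profit: 2190.4 − 1095.2 = 1095.2.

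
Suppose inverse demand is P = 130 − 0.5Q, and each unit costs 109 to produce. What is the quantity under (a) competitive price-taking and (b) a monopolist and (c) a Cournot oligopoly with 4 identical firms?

Competition: Q = 42; Monopoly: Q = 21; Cournot: Q = 33.6

Competitive firms price at marginal cost: P = 109, giving Q = 42.
Monopoly sets MR = MC: 130 − Q = 109 ⇒ Q = 21, P = 130 − 0.5·21 = 119.5.
In a 4-firm Cournot equilibrium, symmetry and the first-order condition give q = (130 − 109)/(2.5) = 8.4. So Q = 33.6 and P = 113.2.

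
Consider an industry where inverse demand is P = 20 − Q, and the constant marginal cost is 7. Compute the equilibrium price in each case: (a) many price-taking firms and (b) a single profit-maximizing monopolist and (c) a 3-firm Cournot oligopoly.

Competition: P = 7; Monopoly: P = 13.5; Cournot: P = 10.25

Under competition P = MC = 7, so Q = (20 − 7)/1 = 13.
Monopoly sets MR = MC: 20 − 2Q = 7 ⇒ Q = 6.5, P = 20 − 6.5 = 13.5.
Cournot with 3 identical firms: the symmetric best-response condition is 20 − 4q = 7. Each firm produces q = 3.25, total output Q = 9.75, price P = 10.25.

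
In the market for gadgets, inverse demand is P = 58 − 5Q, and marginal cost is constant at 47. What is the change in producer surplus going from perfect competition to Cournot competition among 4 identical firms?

Under competition P = MC = 47, so Q = (58 − 47)/5 = 2.2.
PS = (47 − 47)·2.2 = 0.
Cournot with 4 identical firms: the symmetric best-response condition is 58 − 25q = 47. Each firm produces q = 0.44, total output Q = 1.76, price P = 49.2.
PS = (49.2 − 47)·1.76 = 3.872.
Change in producer surplus: 3.872 − 0 = 3.872.

Producer surplus rises by 3.872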